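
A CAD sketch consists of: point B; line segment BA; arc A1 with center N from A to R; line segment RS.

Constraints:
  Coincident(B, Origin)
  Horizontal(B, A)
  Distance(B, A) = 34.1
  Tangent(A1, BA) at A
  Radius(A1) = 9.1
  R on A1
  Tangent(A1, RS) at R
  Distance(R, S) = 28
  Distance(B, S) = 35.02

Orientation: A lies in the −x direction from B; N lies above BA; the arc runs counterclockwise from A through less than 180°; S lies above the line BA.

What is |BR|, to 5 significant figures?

26.291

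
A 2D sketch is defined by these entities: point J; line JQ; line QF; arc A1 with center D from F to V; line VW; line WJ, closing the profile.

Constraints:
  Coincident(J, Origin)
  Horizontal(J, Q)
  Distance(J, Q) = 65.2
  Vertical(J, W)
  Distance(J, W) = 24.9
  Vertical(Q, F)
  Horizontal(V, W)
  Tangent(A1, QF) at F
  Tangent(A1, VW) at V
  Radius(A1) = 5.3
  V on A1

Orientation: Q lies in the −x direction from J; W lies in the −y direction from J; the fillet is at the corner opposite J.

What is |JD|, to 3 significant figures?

63.0

J is at the origin; JQ is horizontal with |JQ| = 65.2 and Q on the −x side, so Q = (-65.2, 0.00). JW is vertical with |JW| = 24.9 and W on the −y side, so W = (0.00, -24.9). The virtual corner opposite J is at (-65.2, -24.9). Since A1 is tangent to QF there, DF ⟂ QF and the tangent condition forces DV to be normal to VW, with radius 5.3, so the center D sits 5.3 in from both sides at D = (-59.9, -19.6). Then |JD| = |D − J| = 63.0.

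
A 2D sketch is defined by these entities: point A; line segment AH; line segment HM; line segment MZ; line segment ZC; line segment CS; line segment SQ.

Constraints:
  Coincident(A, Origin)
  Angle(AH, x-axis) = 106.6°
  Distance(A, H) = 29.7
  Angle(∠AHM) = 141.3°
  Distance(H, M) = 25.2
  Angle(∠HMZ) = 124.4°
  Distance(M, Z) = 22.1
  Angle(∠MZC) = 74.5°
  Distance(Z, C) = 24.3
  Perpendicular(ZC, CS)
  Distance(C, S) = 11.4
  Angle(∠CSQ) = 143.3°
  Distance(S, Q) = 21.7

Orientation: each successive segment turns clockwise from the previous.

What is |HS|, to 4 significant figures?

18.86

A is at the origin; AH runs at 106.6° with length 29.7, so H = (-8.485, 28.46). ∠AHM = 141.3° gives HM at 67.90° from the x-axis; with |HM| = 25.2, M = (0.9959, 51.81). ∠HMZ = 124.4° gives MZ at 12.30° from the x-axis; with |MZ| = 22.1, Z = (22.59, 56.52). ∠MZC = 74.5° gives ZC at -93.20° from the x-axis; with |ZC| = 24.3, C = (21.23, 32.26). The perpendicularity gives CS at right angles to ZC, so CS runs at 176.8°; with |CS| = 11.4, S = (9.850, 32.89). Then |HS| = |S − H| = 18.86.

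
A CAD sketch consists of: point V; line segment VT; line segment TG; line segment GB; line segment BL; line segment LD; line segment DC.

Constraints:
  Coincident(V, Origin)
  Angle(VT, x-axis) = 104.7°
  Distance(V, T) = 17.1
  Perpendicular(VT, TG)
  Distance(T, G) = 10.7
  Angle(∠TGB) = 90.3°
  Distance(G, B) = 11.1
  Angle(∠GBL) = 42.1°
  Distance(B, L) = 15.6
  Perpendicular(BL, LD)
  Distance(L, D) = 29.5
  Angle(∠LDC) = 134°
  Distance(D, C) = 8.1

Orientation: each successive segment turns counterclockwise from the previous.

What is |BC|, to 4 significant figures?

36.46

The perpendicularity gives LD at right angles to BL, so LD runs at 152.3°; with |LD| = 29.5, D = (-30.80, 30.60). ∠LDC = 134.0° gives DC at -161.7° from the x-axis; with |DC| = 8.1, C = (-38.49, 28.06). Then |BC| = |C − B| = 36.46.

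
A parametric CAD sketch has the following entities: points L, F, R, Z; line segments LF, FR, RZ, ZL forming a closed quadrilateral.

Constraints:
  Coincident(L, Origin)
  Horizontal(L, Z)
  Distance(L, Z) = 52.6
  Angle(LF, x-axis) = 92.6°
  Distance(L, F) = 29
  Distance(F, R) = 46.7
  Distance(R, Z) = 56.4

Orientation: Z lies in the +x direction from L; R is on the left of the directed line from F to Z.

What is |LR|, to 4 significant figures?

66.29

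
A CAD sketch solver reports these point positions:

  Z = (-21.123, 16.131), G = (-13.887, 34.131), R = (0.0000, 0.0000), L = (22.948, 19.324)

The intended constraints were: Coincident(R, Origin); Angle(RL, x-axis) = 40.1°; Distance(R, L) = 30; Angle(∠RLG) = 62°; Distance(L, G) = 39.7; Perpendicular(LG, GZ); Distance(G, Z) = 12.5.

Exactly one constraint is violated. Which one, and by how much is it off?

Distance(G, Z) = 12.5 — off by 6.90.

R = (0.00, 0.00) ✓; RL at 40.10° ✓; |RL| = 30.00 ✓; ∠RLG = 62.00° ✓; |LG| = 39.70 ✓; ∠(LG, GZ) = 90.00° ✓; |GZ| = 19.40 ✗.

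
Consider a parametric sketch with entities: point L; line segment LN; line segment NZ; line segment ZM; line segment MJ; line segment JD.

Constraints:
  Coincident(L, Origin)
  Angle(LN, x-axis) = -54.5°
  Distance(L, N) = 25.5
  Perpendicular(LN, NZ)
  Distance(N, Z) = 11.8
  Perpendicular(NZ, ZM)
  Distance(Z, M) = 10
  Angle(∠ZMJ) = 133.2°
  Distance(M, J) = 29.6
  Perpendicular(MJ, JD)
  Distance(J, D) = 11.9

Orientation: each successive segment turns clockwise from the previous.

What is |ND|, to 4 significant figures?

28.06

L is at the origin; LN runs at -54.5° with length 25.5, so N = (14.81, -20.76). The perpendicularity gives NZ at right angles to LN, so NZ runs at -144.5°; with |NZ| = 11.8, Z = (5.201, -27.61). NZ ⟂ ZM, so ZM runs at 125.5°; with |ZM| = 10.0, M = (-0.6057, -19.47). ∠ZMJ = 133.2° gives MJ at 78.70° from the x-axis; with |MJ| = 29.6, J = (5.194, 9.555). MJ ⟂ JD, so JD runs at -11.30°; with |JD| = 11.9, D = (16.86, 7.223). Then |ND| = |D − N| = 28.06.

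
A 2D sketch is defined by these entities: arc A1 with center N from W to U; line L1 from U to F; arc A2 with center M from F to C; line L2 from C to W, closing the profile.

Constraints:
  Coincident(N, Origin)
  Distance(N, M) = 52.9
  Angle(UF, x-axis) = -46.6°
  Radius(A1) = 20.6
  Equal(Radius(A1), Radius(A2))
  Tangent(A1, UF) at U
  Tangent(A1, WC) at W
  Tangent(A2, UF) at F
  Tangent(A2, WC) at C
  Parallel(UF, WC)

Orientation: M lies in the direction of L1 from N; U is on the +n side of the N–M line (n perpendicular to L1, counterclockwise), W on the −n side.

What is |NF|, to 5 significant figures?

56.769

Tangency of A1 to both parallel lines with radius 20.6 puts U and W at N ± 20.6·n: U = (14.967, 14.154), W = (-14.967, -14.154). Equal radii place F and C the same way about M: F = M + 20.6·n = (51.314, -24.282), C = M − 20.6·n = (21.379, -52.590). Then |NF| = |F − N| = 56.769.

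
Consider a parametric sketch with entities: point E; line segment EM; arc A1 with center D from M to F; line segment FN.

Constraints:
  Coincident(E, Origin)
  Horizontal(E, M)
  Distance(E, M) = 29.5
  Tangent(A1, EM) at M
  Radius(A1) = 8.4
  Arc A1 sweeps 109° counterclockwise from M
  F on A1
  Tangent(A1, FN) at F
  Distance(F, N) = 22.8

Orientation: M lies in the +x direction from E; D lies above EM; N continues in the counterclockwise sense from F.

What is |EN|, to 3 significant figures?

44.4

On A1, M sits at bearing -90° from D; a 109° counterclockwise sweep puts F at bearing 19°, so F = D + 8.4·(cos 19°, sin 19°) = (37.4, 11.1). A1 meets FN tangentially, so DF is at right angles to FN, so FN runs along (−sin 19°, cos 19°); with |FN| = 22.8, N = (30.0, 32.7). Then |EN| = |N − E| = 44.4.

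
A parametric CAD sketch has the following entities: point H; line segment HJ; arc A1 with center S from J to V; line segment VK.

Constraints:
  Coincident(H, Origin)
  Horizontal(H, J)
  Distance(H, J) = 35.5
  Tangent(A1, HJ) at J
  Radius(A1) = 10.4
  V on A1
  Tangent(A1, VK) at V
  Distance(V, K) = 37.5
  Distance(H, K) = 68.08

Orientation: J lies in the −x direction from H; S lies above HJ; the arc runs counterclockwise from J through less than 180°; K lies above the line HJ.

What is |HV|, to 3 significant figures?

31.8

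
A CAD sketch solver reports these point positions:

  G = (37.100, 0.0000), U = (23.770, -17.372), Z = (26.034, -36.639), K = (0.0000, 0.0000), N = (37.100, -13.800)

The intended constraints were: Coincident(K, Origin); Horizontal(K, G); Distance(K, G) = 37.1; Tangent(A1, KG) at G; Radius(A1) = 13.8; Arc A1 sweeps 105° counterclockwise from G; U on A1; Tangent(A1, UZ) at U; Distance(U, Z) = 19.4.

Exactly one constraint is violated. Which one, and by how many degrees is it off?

Tangent(A1, UZ) at U — off by 8.30°.

K = (0.00, 0.00) ✓; K.y = 0.00, G.y = 0.00 ✓; |KG| = 37.10 ✓; ∠(NG, GK) = 90.00° ✓; |NG| = 13.80 ✓; bearing(N→U) − bearing(N→G) = 105.0° ✓; |NU| = 13.80 ✓; ∠(NU, UZ) = 98.30° ✗; |UZ| = 19.40 ✓.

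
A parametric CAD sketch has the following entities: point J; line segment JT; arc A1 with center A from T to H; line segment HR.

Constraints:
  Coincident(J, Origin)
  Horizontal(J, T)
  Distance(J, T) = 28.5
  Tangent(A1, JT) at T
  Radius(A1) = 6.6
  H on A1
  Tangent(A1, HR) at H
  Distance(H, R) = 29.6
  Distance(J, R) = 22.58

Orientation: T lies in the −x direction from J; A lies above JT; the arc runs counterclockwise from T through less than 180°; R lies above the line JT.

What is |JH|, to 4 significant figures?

23.98

J is at the origin; JT is horizontal with |JT| = 28.5 and T on the −x side, so T = (-28.50, 0.000). The tangent condition forces AT to be normal to JT, so A = T + (0, 6.6) = (-28.50, 6.600). Since AH ⟂ HR (tangency), |AR| = √(6.6² + 29.6²) = 30.33 regardless of where H sits on A1. So R lies on both circle(J, 22.58) and circle(A, 30.33); the above-JT intersection is R = (-2.630, 22.43). H is the foot of the tangent from R: H = (-23.91, 1.854).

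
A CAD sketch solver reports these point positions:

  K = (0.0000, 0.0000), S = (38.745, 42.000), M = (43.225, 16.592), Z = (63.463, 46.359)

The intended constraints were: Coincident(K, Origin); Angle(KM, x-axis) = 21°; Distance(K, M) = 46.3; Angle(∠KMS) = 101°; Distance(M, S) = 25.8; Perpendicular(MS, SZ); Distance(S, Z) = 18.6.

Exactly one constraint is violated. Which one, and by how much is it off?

Distance(S, Z) = 18.6 — off by 6.50.

K = (0.00, 0.00) ✓; KM at 21.00° ✓; |KM| = 46.30 ✓; ∠KMS = 101.0° ✓; |MS| = 25.80 ✓; ∠(MS, SZ) = 90.00° ✓; |SZ| = 25.10 ✗.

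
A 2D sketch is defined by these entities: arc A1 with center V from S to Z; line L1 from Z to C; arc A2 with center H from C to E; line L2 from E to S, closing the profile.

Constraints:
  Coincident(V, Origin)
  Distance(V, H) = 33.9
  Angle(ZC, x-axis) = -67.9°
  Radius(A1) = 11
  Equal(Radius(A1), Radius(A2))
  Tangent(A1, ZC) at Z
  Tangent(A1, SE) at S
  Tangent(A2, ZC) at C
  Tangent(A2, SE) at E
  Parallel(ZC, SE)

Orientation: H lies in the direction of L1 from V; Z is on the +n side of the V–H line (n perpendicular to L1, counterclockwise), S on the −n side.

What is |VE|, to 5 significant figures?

35.640

The slot axis is L1's direction at -67.9°, so u = (cos -67.9°, sin -67.9°) = (0.37622, -0.92653) and n = (−sin -67.9°, cos -67.9°) = (0.92653, 0.37622). V is at the origin and H lies 33.9 along u from V, so H = 33.9·u = (12.754, -31.409). Tangency of A1 to both parallel lines with radius 11.0 puts Z and S at V ± 11.0·n: Z = (10.192, 4.1385), S = (-10.192, -4.1385). Equal radii place C and E the same way about H: C = H + 11.0·n = (22.946, -27.271), E = H − 11.0·n = (2.5622, -35.548). Then |VE| = |E − V| = 35.640.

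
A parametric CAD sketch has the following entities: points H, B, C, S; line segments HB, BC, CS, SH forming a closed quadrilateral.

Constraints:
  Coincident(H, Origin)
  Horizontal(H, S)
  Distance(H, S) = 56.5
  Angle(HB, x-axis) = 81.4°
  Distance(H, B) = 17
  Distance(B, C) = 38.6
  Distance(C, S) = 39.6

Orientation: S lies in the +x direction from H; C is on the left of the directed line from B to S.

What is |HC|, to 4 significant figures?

50.45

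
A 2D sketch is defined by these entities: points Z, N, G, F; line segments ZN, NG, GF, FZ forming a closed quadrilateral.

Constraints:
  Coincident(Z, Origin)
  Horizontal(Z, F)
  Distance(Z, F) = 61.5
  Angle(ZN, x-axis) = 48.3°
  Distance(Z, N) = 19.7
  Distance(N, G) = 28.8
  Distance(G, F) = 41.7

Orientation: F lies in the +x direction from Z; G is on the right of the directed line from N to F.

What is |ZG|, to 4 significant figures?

25.25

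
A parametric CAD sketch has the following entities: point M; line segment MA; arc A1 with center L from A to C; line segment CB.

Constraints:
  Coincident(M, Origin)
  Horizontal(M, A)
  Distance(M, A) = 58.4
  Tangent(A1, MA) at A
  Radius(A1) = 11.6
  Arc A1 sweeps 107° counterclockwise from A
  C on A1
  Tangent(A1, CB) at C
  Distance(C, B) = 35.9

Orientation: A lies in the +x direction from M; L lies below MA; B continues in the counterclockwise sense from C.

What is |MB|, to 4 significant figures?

75.99

M is at the origin; M and A share the same y with |MA| = 58.4 and A on the +x side, so A = (58.40, 0.000). Since A1 is tangent to MA there, LA ⟂ MA, so L = A + (0, -11.6) = (58.40, -11.60). On A1, A sits at bearing 90° from L; a 107° counterclockwise sweep puts C at bearing 197°, so C = L + 11.6·(cos 197°, sin 197°) = (47.31, -14.99). Since A1 is tangent to CB there, LC ⟂ CB, so CB runs along (−sin 197°, cos 197°); with |CB| = 35.9, B = (57.80, -49.32). Then |MB| = |B − M| = 75.99.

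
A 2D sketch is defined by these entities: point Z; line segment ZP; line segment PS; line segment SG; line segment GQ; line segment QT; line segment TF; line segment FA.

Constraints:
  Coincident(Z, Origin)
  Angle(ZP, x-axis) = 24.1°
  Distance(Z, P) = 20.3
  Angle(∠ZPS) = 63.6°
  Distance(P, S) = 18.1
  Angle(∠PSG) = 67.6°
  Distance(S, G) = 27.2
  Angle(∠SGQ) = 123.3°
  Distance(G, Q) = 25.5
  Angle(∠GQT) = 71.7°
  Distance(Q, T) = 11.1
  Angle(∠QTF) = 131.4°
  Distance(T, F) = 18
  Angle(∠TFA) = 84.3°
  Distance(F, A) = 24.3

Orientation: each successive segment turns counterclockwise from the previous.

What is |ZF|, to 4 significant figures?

13.63

∠GQT = 71.7° gives QT at 57.90° from the x-axis; with |QT| = 11.1, T = (18.72, -16.44). ∠QTF = 131.4° gives TF at 106.5° from the x-axis; with |TF| = 18.0, F = (13.61, 0.8183). Then |ZF| = |F − Z| = 13.63.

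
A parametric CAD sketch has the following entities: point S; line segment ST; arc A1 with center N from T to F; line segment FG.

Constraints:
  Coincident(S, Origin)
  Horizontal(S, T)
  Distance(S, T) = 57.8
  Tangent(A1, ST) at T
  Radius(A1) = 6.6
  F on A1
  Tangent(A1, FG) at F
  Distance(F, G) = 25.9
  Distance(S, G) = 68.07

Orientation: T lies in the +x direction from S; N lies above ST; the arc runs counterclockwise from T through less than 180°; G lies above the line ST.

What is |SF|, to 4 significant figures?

64.76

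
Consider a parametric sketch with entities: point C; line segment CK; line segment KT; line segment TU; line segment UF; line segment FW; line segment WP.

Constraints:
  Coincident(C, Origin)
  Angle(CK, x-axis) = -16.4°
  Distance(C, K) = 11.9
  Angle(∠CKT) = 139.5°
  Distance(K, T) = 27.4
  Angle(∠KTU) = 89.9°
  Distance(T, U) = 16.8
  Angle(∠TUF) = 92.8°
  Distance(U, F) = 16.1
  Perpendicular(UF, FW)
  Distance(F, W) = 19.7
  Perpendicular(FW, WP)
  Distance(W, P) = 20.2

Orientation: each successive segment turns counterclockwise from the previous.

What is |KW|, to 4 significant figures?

10.58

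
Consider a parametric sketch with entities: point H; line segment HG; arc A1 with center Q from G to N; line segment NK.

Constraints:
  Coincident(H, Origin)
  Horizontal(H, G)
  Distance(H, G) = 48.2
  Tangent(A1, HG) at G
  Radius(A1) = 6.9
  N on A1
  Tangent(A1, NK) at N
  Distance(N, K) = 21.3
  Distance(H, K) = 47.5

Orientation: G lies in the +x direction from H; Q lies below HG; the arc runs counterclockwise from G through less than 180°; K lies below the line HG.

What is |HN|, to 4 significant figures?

41.79

H is at the origin; H and G share the same y with |HG| = 48.2 and G on the +x side, so G = (48.20, 0.000). Tangency of A1 to HG means the radius QG is perpendicular to HG, so Q = G + (0, -6.9) = (48.20, -6.900). Since QN ⟂ NK (tangency), |QK| = √(6.9² + 21.3²) = 22.39 regardless of where N sits on A1. So K lies on both circle(H, 47.5) and circle(Q, 22.39); the below-HG intersection is K = (38.90, -27.26). N is the foot of the tangent from K: N = (41.35, -6.106).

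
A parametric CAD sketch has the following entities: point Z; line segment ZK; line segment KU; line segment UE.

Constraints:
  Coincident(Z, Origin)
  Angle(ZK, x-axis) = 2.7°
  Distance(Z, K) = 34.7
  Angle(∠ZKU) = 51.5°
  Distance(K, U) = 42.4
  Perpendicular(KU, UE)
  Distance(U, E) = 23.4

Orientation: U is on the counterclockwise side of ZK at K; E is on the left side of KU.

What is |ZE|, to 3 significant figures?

21.1

∠ZKU = 51.5°, so KU runs at 2.7° + (180° − 51.5°) = 131° from the x-axis; with |KU| = 42.4, U = K + 42.4·(cos 131°, sin 131°) = (6.73, 33.5). KU is perpendicular to UE; with |UE| = 23.4 on the left of KU, E = U + 23.4·(-0.752, -0.659) = (-10.9, 18.1). Then |ZE| = |E − Z| = 21.1.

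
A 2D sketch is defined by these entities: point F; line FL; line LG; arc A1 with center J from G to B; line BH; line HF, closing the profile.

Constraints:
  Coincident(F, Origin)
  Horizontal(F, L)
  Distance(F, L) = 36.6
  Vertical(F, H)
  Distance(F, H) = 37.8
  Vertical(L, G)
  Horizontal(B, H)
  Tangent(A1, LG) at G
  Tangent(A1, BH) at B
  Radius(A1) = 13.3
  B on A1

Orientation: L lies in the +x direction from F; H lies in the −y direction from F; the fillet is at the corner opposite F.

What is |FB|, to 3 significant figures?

44.4

F is at the origin; FL is horizontal with |FL| = 36.6 and L on the +x side, so L = (36.6, 0.00). F and H share the same x with |FH| = 37.8 and H on the −y side, so H = (0.00, -37.8). The virtual corner opposite F is at (36.6, -37.8). The tangent condition forces JG to be normal to LG and the tangent condition forces JB to be normal to BH, with radius 13.3, so the center J sits 13.3 in from both sides at J = (23.3, -24.5). That places the tangent points at G = (36.6, -24.5) on LG and B = (23.3, -37.8) on BH. Then |FB| = |B − F| = 44.4.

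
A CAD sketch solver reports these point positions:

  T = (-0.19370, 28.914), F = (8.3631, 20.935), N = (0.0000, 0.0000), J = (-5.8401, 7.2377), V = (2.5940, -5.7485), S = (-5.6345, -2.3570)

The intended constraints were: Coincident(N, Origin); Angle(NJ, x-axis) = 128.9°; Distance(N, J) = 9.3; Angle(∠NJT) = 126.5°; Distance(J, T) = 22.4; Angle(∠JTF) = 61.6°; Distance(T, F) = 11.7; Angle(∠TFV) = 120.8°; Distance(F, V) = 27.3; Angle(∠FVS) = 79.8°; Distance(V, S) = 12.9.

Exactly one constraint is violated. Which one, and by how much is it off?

Distance(V, S) = 12.9 — off by 4.00.

N = (0.00, 0.00) ✓; NJ at 128.9° ✓; |NJ| = 9.300 ✓; ∠NJT = 126.5° ✓; |JT| = 22.40 ✓; ∠JTF = 61.60° ✓; |TF| = 11.70 ✓; ∠TFV = 120.8° ✓; |FV| = 27.30 ✓; ∠FVS = 79.80° ✓; |VS| = 8.900 ✗.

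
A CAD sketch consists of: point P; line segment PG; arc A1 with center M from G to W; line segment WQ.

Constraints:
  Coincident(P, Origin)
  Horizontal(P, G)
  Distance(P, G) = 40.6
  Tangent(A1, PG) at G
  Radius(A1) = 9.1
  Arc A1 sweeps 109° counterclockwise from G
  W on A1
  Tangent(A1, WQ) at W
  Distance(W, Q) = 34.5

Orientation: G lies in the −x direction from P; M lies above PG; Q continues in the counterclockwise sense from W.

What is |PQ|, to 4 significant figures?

62.17

P is at the origin; PG is horizontal with |PG| = 40.6 and G on the −x side, so G = (-40.60, 0.000). A1 meets PG tangentially, so MG is at right angles to PG, so M = G + (0, 9.1) = (-40.60, 9.100). On A1, G sits at bearing -90° from M; a 109° counterclockwise sweep puts W at bearing 19°, so W = M + 9.1·(cos 19°, sin 19°) = (-32.00, 12.06). Tangency of A1 to WQ means the radius MW is perpendicular to WQ, so WQ runs along (−sin 19°, cos 19°); with |WQ| = 34.5, Q = (-43.23, 44.68). Then |PQ| = |Q − P| = 62.17.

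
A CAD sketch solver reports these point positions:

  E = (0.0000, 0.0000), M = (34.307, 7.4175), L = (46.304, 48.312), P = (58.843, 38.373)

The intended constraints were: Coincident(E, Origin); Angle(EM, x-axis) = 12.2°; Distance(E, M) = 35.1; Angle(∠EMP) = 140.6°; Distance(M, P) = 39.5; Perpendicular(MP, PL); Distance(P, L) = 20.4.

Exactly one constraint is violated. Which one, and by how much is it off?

Distance(P, L) = 20.4 — off by 4.40.

E = (0.00, 0.00) ✓; EM at 12.20° ✓; |EM| = 35.10 ✓; ∠EMP = 140.6° ✓; |MP| = 39.50 ✓; ∠(MP, PL) = 90.00° ✓; |PL| = 16.00 ✗.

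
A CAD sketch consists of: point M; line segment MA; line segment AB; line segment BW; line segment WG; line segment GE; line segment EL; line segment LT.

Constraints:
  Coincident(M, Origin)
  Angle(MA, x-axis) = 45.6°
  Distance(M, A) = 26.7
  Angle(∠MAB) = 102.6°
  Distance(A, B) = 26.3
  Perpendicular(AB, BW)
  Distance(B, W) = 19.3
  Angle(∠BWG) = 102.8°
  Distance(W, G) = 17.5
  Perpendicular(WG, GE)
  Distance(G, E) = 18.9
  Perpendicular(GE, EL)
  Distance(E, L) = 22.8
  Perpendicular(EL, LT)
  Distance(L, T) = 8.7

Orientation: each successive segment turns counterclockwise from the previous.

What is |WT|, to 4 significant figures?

11.49

M is at the origin; MA runs at 45.6° with length 26.7, so A = (18.68, 19.08). ∠MAB = 102.6° gives AB at 123.0° from the x-axis; with |AB| = 26.3, B = (4.357, 41.13). AB is perpendicular to BW, so BW runs at -147.0°; with |BW| = 19.3, W = (-11.83, 30.62). ∠BWG = 102.8° gives WG at -69.80° from the x-axis; with |WG| = 17.5, G = (-5.787, 14.20). WG is perpendicular to GE, so GE runs at 20.20°; with |GE| = 18.9, E = (11.95, 20.72). The perpendicularity gives EL at right angles to GE, so EL runs at 110.2°; with |EL| = 22.8, L = (4.078, 42.12). EL ⟂ LT, so LT runs at -159.8°; with |LT| = 8.7, T = (-4.087, 39.12). Then |WT| = |T − W| = 11.49.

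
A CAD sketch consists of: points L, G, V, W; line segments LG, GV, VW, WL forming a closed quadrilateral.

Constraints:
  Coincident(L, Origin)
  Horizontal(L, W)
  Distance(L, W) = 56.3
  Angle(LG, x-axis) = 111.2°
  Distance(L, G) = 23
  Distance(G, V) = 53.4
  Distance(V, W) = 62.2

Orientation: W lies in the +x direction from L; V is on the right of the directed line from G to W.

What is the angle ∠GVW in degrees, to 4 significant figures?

71.71°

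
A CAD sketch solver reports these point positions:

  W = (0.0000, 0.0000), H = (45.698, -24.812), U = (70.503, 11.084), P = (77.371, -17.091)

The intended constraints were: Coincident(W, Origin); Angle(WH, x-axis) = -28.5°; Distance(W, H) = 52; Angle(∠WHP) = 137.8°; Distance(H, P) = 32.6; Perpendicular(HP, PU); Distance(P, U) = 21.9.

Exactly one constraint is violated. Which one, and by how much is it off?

Distance(P, U) = 21.9 — off by 7.10.

W = (0.00, 0.00) ✓; WH at -28.50° ✓; |WH| = 52.00 ✓; ∠WHP = 137.8° ✓; |HP| = 32.60 ✓; ∠(HP, PU) = 90.00° ✓; |PU| = 29.00 ✗.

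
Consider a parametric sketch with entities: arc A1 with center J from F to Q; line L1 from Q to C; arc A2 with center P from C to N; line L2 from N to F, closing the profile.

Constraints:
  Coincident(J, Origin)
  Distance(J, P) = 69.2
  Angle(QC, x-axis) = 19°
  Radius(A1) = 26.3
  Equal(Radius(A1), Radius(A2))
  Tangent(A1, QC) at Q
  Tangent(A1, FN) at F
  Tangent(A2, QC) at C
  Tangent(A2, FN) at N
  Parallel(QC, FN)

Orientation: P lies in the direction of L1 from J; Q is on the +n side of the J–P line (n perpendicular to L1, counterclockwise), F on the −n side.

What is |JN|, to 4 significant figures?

74.03

The slot axis is L1's direction at 19.0°, so u = (cos 19.0°, sin 19.0°) = (0.9455, 0.3256) and n = (−sin 19.0°, cos 19.0°) = (-0.3256, 0.9455). J is at the origin and P lies 69.2 along u from J, so P = 69.2·u = (65.43, 22.53). Tangency of A1 to both parallel lines with radius 26.3 puts Q and F at J ± 26.3·n: Q = (-8.562, 24.87), F = (8.562, -24.87). Equal radii place C and N the same way about P: C = P + 26.3·n = (56.87, 47.40), N = P − 26.3·n = (73.99, -2.338). Then |JN| = |N − J| = 74.03.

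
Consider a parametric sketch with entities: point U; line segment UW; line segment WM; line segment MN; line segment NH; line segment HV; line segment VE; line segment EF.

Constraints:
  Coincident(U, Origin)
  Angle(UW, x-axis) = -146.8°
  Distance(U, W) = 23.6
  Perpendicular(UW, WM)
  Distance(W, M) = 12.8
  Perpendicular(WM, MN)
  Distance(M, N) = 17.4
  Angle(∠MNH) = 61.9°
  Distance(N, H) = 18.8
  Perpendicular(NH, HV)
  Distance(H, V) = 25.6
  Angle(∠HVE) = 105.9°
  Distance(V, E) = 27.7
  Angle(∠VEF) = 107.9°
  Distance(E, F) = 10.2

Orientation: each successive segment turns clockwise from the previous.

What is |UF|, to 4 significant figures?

42.31

U is at the origin; UW runs at -146.8° with length 23.6, so W = (-19.75, -12.92). The perpendicularity gives WM at right angles to UW, so WM runs at 123.2°; with |WM| = 12.8, M = (-26.76, -2.212). The perpendicularity gives MN at right angles to WM, so MN runs at 33.20°; with |MN| = 17.4, N = (-12.20, 7.316). ∠MNH = 61.9° gives NH at -84.90° from the x-axis; with |NH| = 18.8, H = (-10.53, -11.41). NH is perpendicular to HV, so HV runs at -174.9°; with |HV| = 25.6, V = (-36.02, -13.69). ∠HVE = 105.9° gives VE at 111.0° from the x-axis; with |VE| = 27.7, E = (-45.95, 12.17). ∠VEF = 107.9° gives EF at 38.90° from the x-axis; with |EF| = 10.2, F = (-38.01, 18.58). Then |UF| = |F − U| = 42.31.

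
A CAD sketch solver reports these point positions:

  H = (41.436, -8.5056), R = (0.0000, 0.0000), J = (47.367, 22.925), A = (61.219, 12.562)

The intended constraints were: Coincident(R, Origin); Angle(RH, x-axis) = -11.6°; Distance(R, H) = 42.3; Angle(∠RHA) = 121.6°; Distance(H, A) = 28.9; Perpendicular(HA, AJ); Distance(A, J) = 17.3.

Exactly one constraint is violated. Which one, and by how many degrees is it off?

Perpendicular(HA, AJ) — off by 6.40°.

R = (0.00, 0.00) ✓; RH at -11.60° ✓; |RH| = 42.30 ✓; ∠RHA = 121.6° ✓; |HA| = 28.90 ✓; ∠(HA, AJ) = 96.40° ✗; |AJ| = 17.30 ✓.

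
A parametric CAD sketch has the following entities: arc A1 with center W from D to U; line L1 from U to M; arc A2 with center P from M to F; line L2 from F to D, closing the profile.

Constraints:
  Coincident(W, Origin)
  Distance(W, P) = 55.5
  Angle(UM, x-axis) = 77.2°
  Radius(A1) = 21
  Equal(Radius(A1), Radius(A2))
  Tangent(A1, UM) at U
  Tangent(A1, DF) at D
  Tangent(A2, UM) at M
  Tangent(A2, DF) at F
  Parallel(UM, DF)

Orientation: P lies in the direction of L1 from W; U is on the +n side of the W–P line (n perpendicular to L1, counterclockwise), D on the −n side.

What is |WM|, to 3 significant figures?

59.3

Tangency of A1 to both parallel lines with radius 21.0 puts U and D at W ± 21.0·n: U = (-20.5, 4.65), D = (20.5, -4.65). Equal radii place M and F the same way about P: M = P + 21.0·n = (-8.18, 58.8), F = P − 21.0·n = (32.8, 49.5). Then |WM| = |M − W| = 59.3.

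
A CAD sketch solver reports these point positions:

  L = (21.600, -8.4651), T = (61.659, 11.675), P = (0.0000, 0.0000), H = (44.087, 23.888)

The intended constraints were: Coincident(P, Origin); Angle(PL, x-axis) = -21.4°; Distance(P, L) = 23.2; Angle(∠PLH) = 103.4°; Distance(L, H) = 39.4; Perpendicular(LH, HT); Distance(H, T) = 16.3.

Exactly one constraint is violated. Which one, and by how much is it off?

Distance(H, T) = 16.3 — off by 5.10.

P = (0.00, 0.00) ✓; PL at -21.40° ✓; |PL| = 23.20 ✓; ∠PLH = 103.4° ✓; |LH| = 39.40 ✓; ∠(LH, HT) = 90.00° ✓; |HT| = 21.40 ✗.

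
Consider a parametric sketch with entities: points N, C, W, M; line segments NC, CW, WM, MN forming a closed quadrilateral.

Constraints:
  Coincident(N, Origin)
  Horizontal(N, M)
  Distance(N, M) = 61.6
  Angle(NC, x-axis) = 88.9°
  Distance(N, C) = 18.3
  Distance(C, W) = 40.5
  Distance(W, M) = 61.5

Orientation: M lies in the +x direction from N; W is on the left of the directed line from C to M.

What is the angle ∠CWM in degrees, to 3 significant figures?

74.4°

Checks: |CW| = 40.50 ✓; |WM| = 61.50 ✓.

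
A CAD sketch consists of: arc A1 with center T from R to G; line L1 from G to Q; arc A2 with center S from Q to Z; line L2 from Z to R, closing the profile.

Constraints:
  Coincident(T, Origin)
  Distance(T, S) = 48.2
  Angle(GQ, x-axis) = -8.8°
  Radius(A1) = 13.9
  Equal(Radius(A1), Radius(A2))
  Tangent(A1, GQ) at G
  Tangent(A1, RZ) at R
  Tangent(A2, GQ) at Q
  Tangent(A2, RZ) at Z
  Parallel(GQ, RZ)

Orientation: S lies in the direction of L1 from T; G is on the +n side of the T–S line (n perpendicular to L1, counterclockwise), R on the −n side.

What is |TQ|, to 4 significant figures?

50.16

The slot axis is L1's direction at -8.8°, so u = (cos -8.8°, sin -8.8°) = (0.9882, -0.1530) and n = (−sin -8.8°, cos -8.8°) = (0.1530, 0.9882). T is at the origin and S lies 48.2 along u from T, so S = 48.2·u = (47.63, -7.374). Tangency of A1 to both parallel lines with radius 13.9 puts G and R at T ± 13.9·n: G = (2.127, 13.74), R = (-2.127, -13.74). Equal radii place Q and Z the same way about S: Q = S + 13.9·n = (49.76, 6.362), Z = S − 13.9·n = (45.51, -21.11). Then |TQ| = |Q − T| = 50.16.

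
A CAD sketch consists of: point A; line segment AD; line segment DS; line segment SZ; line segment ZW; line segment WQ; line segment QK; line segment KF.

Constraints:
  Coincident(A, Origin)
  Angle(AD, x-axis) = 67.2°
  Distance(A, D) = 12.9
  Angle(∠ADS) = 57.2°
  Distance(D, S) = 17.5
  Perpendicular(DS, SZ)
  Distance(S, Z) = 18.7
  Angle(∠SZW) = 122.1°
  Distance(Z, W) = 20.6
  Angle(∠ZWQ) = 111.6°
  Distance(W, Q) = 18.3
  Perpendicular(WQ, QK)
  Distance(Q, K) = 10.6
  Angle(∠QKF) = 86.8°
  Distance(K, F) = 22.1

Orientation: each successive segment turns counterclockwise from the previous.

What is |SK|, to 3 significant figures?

27.9

A is at the origin; AD runs at 67.2° with length 12.9, so D = (5.00, 11.9). ∠ADS = 57.2° gives DS at -170° from the x-axis; with |DS| = 17.5, S = (-12.2, 8.85). DS is perpendicular to SZ, so SZ runs at -80.0°; with |SZ| = 18.7, Z = (-8.99, -9.56). ∠SZW = 122.1° gives ZW at -22.1° from the x-axis; with |ZW| = 20.6, W = (10.1, -17.3). ∠ZWQ = 111.6° gives WQ at 46.3° from the x-axis; with |WQ| = 18.3, Q = (22.7, -4.08). WQ ⟂ QK, so QK runs at 136°; with |QK| = 10.6, K = (15.1, 3.24). Then |SK| = |K − S| = 27.9.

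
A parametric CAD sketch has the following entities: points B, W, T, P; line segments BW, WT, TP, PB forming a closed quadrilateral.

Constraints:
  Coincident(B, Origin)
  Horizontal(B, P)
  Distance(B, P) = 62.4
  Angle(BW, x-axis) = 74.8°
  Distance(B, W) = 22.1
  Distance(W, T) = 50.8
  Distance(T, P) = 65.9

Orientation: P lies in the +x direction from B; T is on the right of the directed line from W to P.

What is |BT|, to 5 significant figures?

29.617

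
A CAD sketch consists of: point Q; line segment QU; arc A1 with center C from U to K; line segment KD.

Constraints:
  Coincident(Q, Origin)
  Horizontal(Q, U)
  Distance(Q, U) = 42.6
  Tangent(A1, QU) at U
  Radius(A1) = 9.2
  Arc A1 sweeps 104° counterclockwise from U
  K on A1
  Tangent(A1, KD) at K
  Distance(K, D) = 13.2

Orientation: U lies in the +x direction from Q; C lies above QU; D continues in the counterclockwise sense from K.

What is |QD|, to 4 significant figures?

54.07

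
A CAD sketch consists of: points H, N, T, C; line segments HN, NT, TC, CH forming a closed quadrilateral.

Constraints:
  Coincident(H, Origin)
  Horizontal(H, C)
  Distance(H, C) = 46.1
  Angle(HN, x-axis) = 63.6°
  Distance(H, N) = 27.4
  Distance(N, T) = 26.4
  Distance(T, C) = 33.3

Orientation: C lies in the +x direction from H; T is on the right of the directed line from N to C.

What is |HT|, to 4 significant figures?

12.98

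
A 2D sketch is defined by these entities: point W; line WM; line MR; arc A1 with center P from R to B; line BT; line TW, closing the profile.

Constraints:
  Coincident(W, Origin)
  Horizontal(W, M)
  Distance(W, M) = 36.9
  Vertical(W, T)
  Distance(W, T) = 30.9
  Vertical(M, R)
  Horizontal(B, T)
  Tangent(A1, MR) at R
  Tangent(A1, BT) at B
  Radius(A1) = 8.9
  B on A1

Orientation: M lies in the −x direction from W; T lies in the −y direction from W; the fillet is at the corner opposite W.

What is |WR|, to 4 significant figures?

42.96

W is at the origin; WM is horizontal with |WM| = 36.9 and M on the −x side, so M = (-36.90, 0.000). WT is vertical with |WT| = 30.9 and T on the −y side, so T = (0.000, -30.90). The virtual corner opposite W is at (-36.90, -30.90). The tangent condition forces PR to be normal to MR and since A1 is tangent to BT there, PB ⟂ BT, with radius 8.9, so the center P sits 8.9 in from both sides at P = (-28.00, -22.00). That places the tangent points at R = (-36.90, -22.00) on MR and B = (-28.00, -30.90) on BT. Then |WR| = |R − W| = 42.96.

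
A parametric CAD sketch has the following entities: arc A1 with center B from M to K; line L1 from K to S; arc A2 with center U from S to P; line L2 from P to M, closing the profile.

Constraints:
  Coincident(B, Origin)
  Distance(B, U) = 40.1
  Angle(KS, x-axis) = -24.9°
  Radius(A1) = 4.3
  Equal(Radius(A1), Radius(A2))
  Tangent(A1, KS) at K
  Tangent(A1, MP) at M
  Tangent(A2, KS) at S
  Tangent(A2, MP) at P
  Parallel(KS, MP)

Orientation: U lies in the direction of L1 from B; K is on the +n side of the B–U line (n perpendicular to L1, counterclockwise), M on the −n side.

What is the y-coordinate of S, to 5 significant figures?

-12.983

The slot axis is L1's direction at -24.9°, so u = (cos -24.9°, sin -24.9°) = (0.90704, -0.42104) and n = (−sin -24.9°, cos -24.9°) = (0.42104, 0.90704). B is at the origin and U lies 40.1 along u from B, so U = 40.1·u = (36.372, -16.884). Tangency of A1 to both parallel lines with radius 4.3 puts K and M at B ± 4.3·n: K = (1.8105, 3.9003), M = (-1.8105, -3.9003). Equal radii place S and P the same way about U: S = U + 4.3·n = (38.183, -12.983), P = U − 4.3·n = (34.562, -20.784). So S.y = -12.983.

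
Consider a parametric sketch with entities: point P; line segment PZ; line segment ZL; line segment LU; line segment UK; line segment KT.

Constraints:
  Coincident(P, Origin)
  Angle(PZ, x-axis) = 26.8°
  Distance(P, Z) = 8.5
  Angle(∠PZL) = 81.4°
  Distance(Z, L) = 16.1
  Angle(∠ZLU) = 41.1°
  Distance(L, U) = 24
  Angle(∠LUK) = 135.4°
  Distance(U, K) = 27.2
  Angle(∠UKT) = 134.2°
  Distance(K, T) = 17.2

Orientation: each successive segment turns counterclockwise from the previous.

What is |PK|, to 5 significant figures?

30.938

P is at the origin; PZ runs at 26.8° with length 8.5, so Z = (7.5870, 3.8325). ∠PZL = 81.4° gives ZL at 125.40° from the x-axis; with |ZL| = 16.1, L = (-1.7394, 16.956). ∠ZLU = 41.1° gives LU at -95.700° from the x-axis; with |LU| = 24.0, U = (-4.1231, -6.9253). ∠LUK = 135.4° gives UK at -51.100° from the x-axis; with |UK| = 27.2, K = (12.957, -28.094). Then |PK| = |K − P| = 30.938.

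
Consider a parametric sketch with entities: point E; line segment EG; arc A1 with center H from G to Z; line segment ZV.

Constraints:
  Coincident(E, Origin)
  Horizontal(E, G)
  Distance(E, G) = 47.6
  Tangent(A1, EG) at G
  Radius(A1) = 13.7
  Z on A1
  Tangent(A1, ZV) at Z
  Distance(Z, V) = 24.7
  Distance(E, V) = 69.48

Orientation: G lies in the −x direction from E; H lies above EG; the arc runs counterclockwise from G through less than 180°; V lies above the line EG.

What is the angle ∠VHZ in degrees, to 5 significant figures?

60.985°

E is at the origin; E and G share the same y with |EG| = 47.6 and G on the −x side, so G = (-47.600, 0.0000). The tangent condition forces HG to be normal to EG, so H = G + (0, 13.7) = (-47.600, 13.700). Since HZ ⟂ ZV (tangency), |HV| = √(13.7² + 24.7²) = 28.245 regardless of where Z sits on A1. So V lies on both circle(E, 69.48) and circle(H, 28.245); the above-EG intersection is V = (-56.436, 40.527). Z is the foot of the tangent from V: Z = (-38.300, 23.759).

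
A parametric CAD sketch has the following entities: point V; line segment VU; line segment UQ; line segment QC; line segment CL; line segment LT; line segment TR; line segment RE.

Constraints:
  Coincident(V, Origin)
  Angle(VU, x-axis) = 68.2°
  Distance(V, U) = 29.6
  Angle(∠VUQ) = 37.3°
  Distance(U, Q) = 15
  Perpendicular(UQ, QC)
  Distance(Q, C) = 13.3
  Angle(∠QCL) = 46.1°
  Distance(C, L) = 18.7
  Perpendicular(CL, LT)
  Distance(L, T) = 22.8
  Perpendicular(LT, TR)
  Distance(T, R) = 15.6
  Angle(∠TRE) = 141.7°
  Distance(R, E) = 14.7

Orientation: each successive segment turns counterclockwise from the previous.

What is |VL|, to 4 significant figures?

28.19

V is at the origin; VU runs at 68.2° with length 29.6, so U = (10.99, 27.48). ∠VUQ = 37.3° gives UQ at -149.1° from the x-axis; with |UQ| = 15.0, Q = (-1.878, 19.78). The perpendicularity gives QC at right angles to UQ, so QC runs at -59.10°; with |QC| = 13.3, C = (4.952, 8.368). ∠QCL = 46.1° gives CL at 74.80° from the x-axis; with |CL| = 18.7, L = (9.855, 26.41). Then |VL| = |L − V| = 28.19.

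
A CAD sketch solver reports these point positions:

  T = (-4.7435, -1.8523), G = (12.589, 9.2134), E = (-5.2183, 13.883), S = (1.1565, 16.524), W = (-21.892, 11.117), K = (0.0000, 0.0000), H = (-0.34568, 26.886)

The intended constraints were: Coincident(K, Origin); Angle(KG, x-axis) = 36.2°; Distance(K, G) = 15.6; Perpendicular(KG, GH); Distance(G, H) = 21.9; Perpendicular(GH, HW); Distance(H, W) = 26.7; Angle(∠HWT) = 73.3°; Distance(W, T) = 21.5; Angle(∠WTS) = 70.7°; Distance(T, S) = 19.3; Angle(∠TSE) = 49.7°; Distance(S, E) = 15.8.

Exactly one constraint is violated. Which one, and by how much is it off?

Distance(S, E) = 15.8 — off by 8.90.

K = (0.00, 0.00) ✓; KG at 36.20° ✓; |KG| = 15.60 ✓; ∠(KG, GH) = 90.00° ✓; |GH| = 21.90 ✓; ∠(GH, HW) = 90.00° ✓; |HW| = 26.70 ✓; ∠HWT = 73.30° ✓; |WT| = 21.50 ✓; ∠WTS = 70.70° ✓; |TS| = 19.30 ✓; ∠TSE = 49.70° ✓; |SE| = 6.900 ✗.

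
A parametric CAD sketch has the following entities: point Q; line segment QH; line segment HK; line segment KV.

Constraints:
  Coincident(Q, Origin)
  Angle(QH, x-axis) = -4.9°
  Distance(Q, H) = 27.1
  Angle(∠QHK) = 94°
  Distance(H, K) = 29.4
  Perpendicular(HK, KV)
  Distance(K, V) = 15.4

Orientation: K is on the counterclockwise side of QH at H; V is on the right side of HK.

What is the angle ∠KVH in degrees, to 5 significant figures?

62.354°

Q is at the origin; QH runs at -4.9° with length 27.1, so H = 27.1·(cos -4.9°, sin -4.9°) = (27.001, -2.3148). ∠QHK = 94.0°, so HK runs at -4.9° + (180° − 94.0°) = 81.100° from the x-axis; with |HK| = 29.4, K = H + 29.4·(cos 81.100°, sin 81.100°) = (31.549, 26.731). HK is perpendicular to KV; with |KV| = 15.4 on the right of HK, V = K + 15.4·(0.98796, -0.15471) = (46.764, 24.349). Then cos ∠KVH = VK·VH / (|VK||VH|), giving 62.354°.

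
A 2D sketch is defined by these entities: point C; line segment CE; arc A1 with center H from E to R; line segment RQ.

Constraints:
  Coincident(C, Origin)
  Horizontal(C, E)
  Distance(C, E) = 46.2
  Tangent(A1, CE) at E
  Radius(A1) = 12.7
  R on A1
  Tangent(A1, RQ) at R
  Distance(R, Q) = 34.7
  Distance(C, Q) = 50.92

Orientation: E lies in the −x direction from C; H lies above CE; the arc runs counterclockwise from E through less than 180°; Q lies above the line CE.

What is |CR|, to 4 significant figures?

35.23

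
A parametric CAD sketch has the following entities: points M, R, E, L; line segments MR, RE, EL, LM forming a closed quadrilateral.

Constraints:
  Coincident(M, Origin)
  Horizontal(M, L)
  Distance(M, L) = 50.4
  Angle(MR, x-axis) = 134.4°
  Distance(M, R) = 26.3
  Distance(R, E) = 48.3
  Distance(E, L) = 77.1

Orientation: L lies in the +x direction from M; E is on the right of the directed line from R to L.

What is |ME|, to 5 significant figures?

36.084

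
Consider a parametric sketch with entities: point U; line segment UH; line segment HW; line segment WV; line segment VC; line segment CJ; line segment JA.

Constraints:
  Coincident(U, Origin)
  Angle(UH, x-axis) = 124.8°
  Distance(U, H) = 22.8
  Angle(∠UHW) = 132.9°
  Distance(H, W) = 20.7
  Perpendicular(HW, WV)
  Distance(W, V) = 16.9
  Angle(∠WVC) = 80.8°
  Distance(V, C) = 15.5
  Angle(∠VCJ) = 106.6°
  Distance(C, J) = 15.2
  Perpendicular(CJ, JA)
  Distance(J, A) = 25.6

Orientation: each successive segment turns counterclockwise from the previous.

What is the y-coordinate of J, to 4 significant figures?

19.85

U is at the origin; UH runs at 124.8° with length 22.8, so H = (-13.01, 18.72). ∠UHW = 132.9° gives HW at 171.9° from the x-axis; with |HW| = 20.7, W = (-33.51, 21.64). HW is perpendicular to WV, so WV runs at -98.10°; with |WV| = 16.9, V = (-35.89, 4.907). ∠WVC = 80.8° gives VC at 1.100° from the x-axis; with |VC| = 15.5, C = (-20.39, 5.205). ∠VCJ = 106.6° gives CJ at 74.50° from the x-axis; with |CJ| = 15.2, J = (-16.33, 19.85). So J.y = 19.85.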